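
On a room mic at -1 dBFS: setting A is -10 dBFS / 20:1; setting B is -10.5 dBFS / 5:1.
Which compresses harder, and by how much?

A, by 0.95 dB

A: GR = 9 − 9/20 = 8.55 dB.
B: GR = 9.5 − 9.5/5 = 7.6 dB.
A reduces 0.95 dB more.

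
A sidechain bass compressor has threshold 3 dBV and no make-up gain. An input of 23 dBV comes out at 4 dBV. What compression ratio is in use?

20:1

Input overshoot = 23 − 3 = 20 dB; output overshoot = 4 − 3 = 1 dB.
Ratio = 20 / 1 = 20.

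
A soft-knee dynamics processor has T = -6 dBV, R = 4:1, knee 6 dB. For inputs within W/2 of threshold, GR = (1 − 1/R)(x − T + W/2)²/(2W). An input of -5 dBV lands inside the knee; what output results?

-6 dBV

x − T + W/2 = -5 − (-6) + 3 = 4.
GR = (1 − 1/4) × 4² / 12 = 0.75 × 16 / 12 = 1 dB.
Output = -5 − 1 = -6 dBV.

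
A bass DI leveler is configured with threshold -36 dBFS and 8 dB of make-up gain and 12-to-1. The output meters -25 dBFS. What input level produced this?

0 dBFS

Stripping the +8 dB make-up gives -33 dBFS at the gain stage.
The compressed level sits -33 − (-36) = 3 dB over threshold.
Before 12:1 compression the overshoot was 3 × 12 = 36 dB, so input = -36 + 36 = 0 dBFS.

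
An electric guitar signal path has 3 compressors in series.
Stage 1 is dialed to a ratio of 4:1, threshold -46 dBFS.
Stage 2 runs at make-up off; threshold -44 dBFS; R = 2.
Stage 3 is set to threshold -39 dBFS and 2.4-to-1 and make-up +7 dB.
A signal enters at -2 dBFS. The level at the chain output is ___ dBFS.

Stage 1: 44 dB above -46 dBFS, reduced 4:1 to 11 dB above → -35 dBFS.
Stage 2: -35 dBFS is 9 dB over -44 dBFS; at 2:1 that becomes 4.5 dB over, giving -39.5 dBFS.
Stage 3: -39.5 dBFS is at or below the -39 dBFS threshold — no compression; make-up brings it to -32.5 dBFS.

-32.5 dBFS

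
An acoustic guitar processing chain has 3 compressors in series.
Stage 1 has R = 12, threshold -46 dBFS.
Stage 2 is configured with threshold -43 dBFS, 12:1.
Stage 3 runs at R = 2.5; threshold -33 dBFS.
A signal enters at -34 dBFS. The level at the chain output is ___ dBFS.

-45 dBFS

Stage 1: -34 dBFS is 12 dB over -46 dBFS; at 12:1 that becomes 1 dB over, giving -45 dBFS.
Stage 2: -45 dBFS ≤ -43 dBFS, so stage 2 doesn't engage; output -45 dBFS.
Stage 3: below threshold (-45 ≤ -33); passes unchanged; output -45 dBFS.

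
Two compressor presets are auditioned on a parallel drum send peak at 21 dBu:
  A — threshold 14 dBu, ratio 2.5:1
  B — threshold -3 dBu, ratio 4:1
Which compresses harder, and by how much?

A: 7 dB over, compressed to 2.8 dB over, so 4.2 dB of GR.
B: 24 dB over, compressed to 6 dB over, so 18 dB of GR.
Difference: 13.8 dB in favour of B.

B, by 13.8 dB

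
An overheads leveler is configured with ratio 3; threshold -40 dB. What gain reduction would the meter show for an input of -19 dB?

-19 dB exceeds the threshold by 21 dB.
After 3:1 compression the overshoot becomes 21/3 = 7 dB.
Gain reduction = 21 − 7 = 14 dB.

14 dB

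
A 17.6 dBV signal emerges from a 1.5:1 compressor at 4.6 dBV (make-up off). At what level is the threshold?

-21.4 dBV

Let T be the threshold. Output overshoot = (input overshoot)/R, so 4.6 − T = (17.6 − T)/1.5.
1.5·(4.6 − T) = 17.6 − T → 0.5·T = 6.9 − 17.6 = -10.7.
T = -10.7/0.5 = -21.4 dBV.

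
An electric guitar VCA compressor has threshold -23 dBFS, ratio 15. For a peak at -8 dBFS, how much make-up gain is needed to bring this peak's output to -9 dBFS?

13 dB

Overshoot 15 dB → 15/15 = 1 dB after compression, so the compressed level is -23 + 1 = -22 dBFS.
Make-up = target − compressed = -9 − (-22) = 13 dB.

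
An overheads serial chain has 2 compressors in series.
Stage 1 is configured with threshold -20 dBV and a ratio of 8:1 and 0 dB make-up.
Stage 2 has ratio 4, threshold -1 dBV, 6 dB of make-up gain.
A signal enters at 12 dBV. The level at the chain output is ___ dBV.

Stage 1: 12 dBV is 32 dB over -20 dBV; at 8:1 that becomes 4 dB over, giving -16 dBV.
Stage 2: -16 dBV is at or below the -1 dBV threshold — no compression; make-up brings it to -10 dBV.

-10 dBV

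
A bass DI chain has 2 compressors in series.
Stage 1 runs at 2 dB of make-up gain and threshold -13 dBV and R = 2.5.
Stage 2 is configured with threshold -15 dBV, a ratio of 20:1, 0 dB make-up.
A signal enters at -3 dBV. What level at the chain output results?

-14.6 dBV

Stage 1: overshoot 10 dB → 10/2.5 = 4 dB → -9 dBV; +2 dB make-up → -7 dBV.
Stage 2: -7 dBV is 8 dB over -15 dBV; at 20:1 that becomes 0.4 dB over, giving -14.6 dBV.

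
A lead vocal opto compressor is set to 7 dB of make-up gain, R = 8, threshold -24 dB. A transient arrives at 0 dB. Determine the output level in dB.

-14 dB

Overshoot: 0 − (-24) = 24 dB.
At 8:1 the overshoot is divided by 8, leaving 3 dB above threshold.
Output = -24 + 3 = -21 dB; make-up adds 7 dB, giving -14 dB.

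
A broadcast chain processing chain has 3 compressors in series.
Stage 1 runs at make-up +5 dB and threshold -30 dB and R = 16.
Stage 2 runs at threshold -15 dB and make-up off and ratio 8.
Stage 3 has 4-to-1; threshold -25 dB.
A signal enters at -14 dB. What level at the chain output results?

Stage 1: -14 dB is 16 dB over -30 dB; at 16:1 that becomes 1 dB over, giving -29 dB; +5 dB make-up → -24 dB.
Stage 2: below threshold (-24 ≤ -15); passes unchanged; output -24 dB.
Stage 3: overshoot 1 dB → 1/4 = 0.25 dB → -24.75 dB.

-24.75 dB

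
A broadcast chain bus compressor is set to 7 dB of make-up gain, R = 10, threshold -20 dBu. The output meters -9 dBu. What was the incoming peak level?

Stripping the +7 dB make-up gives -16 dBu at the gain stage.
That's 4 dB above the -20 dBu threshold.
Input overshoot = R × output overshoot = 40 dB → input = -20 + 40 = 20 dBu.

20 dBu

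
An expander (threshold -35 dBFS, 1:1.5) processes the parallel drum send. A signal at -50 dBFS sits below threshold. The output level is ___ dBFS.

-57.5 dBFS

Undershoot = (-35) − (-50) = 15 dB.
At 1:1.5, that expands to 22.5 dB under threshold.
Output = -35 − 22.5 = -57.5 dBFS.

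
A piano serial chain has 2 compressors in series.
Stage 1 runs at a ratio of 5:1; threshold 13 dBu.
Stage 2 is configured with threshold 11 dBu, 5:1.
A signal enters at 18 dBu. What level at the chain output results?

Stage 1: overshoot 5 dB → 5/5 = 1 dB → 14 dBu.
Stage 2: 14 dBu is 3 dB over 11 dBu; at 5:1 that becomes 0.6 dB over, giving 11.6 dBu.

11.6 dBu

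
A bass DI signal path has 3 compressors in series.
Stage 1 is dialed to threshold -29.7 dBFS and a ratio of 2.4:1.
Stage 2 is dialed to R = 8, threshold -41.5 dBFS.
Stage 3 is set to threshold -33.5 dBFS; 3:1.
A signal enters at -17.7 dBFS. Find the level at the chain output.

Stage 1: -17.7 dBFS is 12 dB over -29.7 dBFS; at 2.4:1 that becomes 5 dB over, giving -24.7 dBFS.
Stage 2: overshoot 16.8 dB → 16.8/8 = 2.1 dB → -39.4 dBFS.
Stage 3: below threshold (-39.4 ≤ -33.5); passes unchanged; output -39.4 dBFS.

-39.4 dBFS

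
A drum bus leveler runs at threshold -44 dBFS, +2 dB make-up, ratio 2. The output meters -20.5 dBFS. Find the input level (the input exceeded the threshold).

-1 dBFS

Stripping the +2 dB make-up gives -22.5 dBFS at the gain stage.
Post-compression overshoot = -22.5 − (-44) = 21.5 dB.
Undo the ratio: input overshoot = 21.5 × 2 = 43 dB, giving input = -1 dBFS.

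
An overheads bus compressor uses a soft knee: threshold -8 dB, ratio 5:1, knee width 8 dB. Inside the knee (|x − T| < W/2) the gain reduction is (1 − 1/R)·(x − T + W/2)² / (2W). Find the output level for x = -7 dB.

x − T + W/2 = -7 − (-8) + 4 = 5.
GR = (1 − 1/5) × 5² / 16 = 0.8 × 25 / 16 = 1.25 dB.
Output = -7 − 1.25 = -8.25 dB.

-8.25 dB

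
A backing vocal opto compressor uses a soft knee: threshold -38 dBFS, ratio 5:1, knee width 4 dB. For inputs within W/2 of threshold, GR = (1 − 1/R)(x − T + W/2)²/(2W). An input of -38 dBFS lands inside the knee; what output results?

x − T + W/2 = -38 − (-38) + 2 = 2.
GR = (1 − 1/5) × 2² / 8 = 0.8 × 4 / 8 = 0.4 dB.
Output = -38 − 0.4 = -38.4 dBFS.

-38.4 dBFS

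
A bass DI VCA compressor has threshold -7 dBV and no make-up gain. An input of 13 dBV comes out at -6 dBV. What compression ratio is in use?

20:1

Input overshoot = 13 − (-7) = 20 dB; output overshoot = -6 − (-7) = 1 dB.
Ratio = 20 / 1 = 20.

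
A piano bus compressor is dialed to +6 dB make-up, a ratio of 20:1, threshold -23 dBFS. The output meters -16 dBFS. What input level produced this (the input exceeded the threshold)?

Remove make-up: -16 − 6 = -22 dBFS.
That's 1 dB above the -23 dBFS threshold.
Before 20:1 compression the overshoot was 1 × 20 = 20 dB, so input = -23 + 20 = -3 dBFS.

-3 dBFS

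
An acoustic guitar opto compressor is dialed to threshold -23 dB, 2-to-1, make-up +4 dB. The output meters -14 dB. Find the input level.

Remove make-up: -14 − 4 = -18 dB.
The compressed level sits -18 − (-23) = 5 dB over threshold.
Before 2:1 compression the overshoot was 5 × 2 = 10 dB, so input = -23 + 10 = -13 dB.

-13 dB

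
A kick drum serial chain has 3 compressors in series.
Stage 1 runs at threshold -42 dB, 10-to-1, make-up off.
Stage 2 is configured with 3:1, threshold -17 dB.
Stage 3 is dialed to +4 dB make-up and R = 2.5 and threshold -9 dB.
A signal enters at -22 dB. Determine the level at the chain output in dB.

Stage 1: overshoot 20 dB → 20/10 = 2 dB → -40 dB.
Stage 2: -40 dB is at or below the -17 dB threshold — no compression; output -40 dB.
Stage 3: below threshold (-40 ≤ -9); passes unchanged; make-up brings it to -36 dB.

-36 dB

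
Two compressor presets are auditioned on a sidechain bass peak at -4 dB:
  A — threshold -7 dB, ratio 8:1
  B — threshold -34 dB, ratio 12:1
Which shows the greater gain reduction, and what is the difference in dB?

B, by 24.875 dB

A: 3 dB over, compressed to 0.375 dB over, so 2.625 dB of GR.
B: 30 dB over, compressed to 2.5 dB over, so 27.5 dB of GR.
Difference: 24.875 dB in favour of B.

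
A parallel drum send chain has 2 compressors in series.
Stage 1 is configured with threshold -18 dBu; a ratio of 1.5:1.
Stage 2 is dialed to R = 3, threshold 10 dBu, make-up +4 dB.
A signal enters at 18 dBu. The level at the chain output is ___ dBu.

10 dBu

Stage 1: overshoot 36 dB → 36/1.5 = 24 dB → 6 dBu.
Stage 2: 6 dBu ≤ 10 dBu, so stage 2 doesn't engage; make-up brings it to 10 dBu.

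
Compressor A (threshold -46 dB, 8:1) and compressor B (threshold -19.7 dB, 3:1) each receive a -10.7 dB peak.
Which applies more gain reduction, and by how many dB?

A: overshoot 35.3 dB → output overshoot 4.4125 dB → GR 30.8875 dB.
B: overshoot 9 dB → output overshoot 3 dB → GR 6 dB.
Difference: 24.8875 dB in favour of A.

A, by 24.8875 dB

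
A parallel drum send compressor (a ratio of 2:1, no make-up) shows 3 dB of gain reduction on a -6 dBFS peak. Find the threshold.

Gain reduction = -6 − (-9) = 3 dB; output overshoot = GR / (R − 1) = 3 / 1 = 3 dB.
Threshold = output − output overshoot = -9 − 3 = -12 dBFS.

-12 dBFS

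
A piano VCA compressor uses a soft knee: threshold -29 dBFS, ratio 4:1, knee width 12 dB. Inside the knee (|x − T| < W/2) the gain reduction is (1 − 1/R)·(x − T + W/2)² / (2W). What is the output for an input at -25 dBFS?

-28.125 dBFS

x − T + W/2 = -25 − (-29) + 6 = 10.
GR = (1 − 1/4) × 10² / 24 = 0.75 × 100 / 24 = 3.125 dB.
Output = -25 − 3.125 = -28.125 dBFS.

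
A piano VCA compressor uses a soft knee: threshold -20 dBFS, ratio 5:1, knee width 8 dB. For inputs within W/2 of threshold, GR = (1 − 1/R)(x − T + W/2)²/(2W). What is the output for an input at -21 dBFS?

-21.45 dBFS

x − T + W/2 = -21 − (-20) + 4 = 3.
GR = (1 − 1/5) × 3² / 16 = 0.8 × 9 / 16 = 0.45 dB.
Output = -21 − 0.45 = -21.45 dBFS.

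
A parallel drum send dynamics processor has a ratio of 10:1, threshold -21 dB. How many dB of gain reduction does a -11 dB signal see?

Overshoot = -11 − (-21) = 10 dB.
After 10:1 compression the overshoot becomes 10/10 = 1 dB.
GR = overshoot in − overshoot out = 10 − 1 = 9 dB.

9 dB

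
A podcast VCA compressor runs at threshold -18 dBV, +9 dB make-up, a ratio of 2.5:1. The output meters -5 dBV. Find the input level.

-8 dBV

Before make-up, the level was -5 − 9 = -14 dBV.
The compressed level sits -14 − (-18) = 4 dB over threshold.
Before 2.5:1 compression the overshoot was 4 × 2.5 = 10 dB, so input = -18 + 10 = -8 dBV.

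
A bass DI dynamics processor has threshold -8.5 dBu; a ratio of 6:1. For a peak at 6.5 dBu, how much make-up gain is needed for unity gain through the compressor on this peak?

12.5 dB

The peak compresses to -8.5 + 15/6 = -6 dBu.
To reach 6.5 dBu requires 6.5 − (-6) = 12.5 dB of make-up.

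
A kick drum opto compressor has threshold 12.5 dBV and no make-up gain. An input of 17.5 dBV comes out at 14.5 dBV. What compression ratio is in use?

Input overshoot = 17.5 − 12.5 = 5 dB; output overshoot = 14.5 − 12.5 = 2 dB.
Ratio = 5 / 2 = 2.5.

2.5:1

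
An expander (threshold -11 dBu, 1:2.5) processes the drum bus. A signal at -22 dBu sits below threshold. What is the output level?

Below threshold, a 1:2.5 expander applies gain = (2.5−1)×(T − x) of attenuation.
(2.5−1) × 11 = 16.5 dB, so output = -22 − 16.5 = -38.5 dBu.

-38.5 dBu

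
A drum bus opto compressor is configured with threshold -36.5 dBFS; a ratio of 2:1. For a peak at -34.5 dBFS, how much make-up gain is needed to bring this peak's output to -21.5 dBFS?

14 dB

Without make-up, output = threshold + overshoot/2 = -36.5 + 1 = -35.5 dBFS.
Gap to target: 14 dB.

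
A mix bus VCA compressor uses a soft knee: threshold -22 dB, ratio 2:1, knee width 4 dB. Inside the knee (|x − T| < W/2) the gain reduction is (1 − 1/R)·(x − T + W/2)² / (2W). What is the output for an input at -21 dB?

x − T + W/2 = -21 − (-22) + 2 = 3.
GR = (1 − 1/2) × 3² / 8 = 0.5 × 9 / 8 = 0.5625 dB.
Output = -21 − 0.5625 = -21.5625 dB.

-21.5625 dB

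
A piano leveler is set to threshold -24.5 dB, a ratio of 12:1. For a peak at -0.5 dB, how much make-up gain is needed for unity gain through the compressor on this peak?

22 dB

Without make-up, output = threshold + overshoot/12 = -24.5 + 2 = -22.5 dB.
Gap to target: 22 dB.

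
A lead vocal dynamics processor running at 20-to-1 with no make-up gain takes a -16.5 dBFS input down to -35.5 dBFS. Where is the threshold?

-36.5 dBFS

Gain reduction = -16.5 − (-35.5) = 19 dB; output overshoot = GR / (R − 1) = 19 / 19 = 1 dB.
Threshold = output − output overshoot = -35.5 − 1 = -36.5 dBFS.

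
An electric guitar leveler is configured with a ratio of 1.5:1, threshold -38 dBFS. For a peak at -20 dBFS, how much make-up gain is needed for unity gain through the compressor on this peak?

6 dB

Without make-up, output = threshold + overshoot/1.5 = -38 + 12 = -26 dBFS.
Gap to target: 6 dB.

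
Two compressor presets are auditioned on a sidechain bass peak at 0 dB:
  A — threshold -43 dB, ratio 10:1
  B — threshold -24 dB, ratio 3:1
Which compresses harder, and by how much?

A, by 22.7 dB

A: overshoot 43 dB → output overshoot 4.3 dB → GR 38.7 dB.
B: overshoot 24 dB → output overshoot 8 dB → GR 16 dB.
A reduces 22.7 dB more.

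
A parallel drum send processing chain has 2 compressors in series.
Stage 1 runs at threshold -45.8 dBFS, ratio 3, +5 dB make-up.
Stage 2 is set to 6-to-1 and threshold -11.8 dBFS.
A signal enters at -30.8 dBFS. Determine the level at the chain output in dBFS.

-35.8 dBFS

Stage 1: overshoot 15 dB → 15/3 = 5 dB → -40.8 dBFS; +5 dB make-up → -35.8 dBFS.
Stage 2: below threshold (-35.8 ≤ -11.8); passes unchanged; output -35.8 dBFS.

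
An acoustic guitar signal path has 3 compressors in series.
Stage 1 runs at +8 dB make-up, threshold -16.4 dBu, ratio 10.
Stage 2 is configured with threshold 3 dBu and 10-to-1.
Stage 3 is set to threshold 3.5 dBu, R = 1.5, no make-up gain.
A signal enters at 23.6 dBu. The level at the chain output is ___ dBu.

-4.4 dBu

Stage 1: 23.6 dBu is 40 dB over -16.4 dBu; at 10:1 that becomes 4 dB over, giving -12.4 dBu; +8 dB make-up → -4.4 dBu.
Stage 2: -4.4 dBu is at or below the 3 dBu threshold — no compression; output -4.4 dBu.
Stage 3: below threshold (-4.4 ≤ 3.5); passes unchanged; output -4.4 dBu.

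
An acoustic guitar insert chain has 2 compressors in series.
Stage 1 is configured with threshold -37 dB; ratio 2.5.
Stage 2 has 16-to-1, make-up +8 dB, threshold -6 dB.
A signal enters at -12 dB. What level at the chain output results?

Stage 1: 25 dB above -37 dB, reduced 2.5:1 to 10 dB above → -27 dB.
Stage 2: -27 dB ≤ -6 dB, so stage 2 doesn't engage; make-up brings it to -19 dB.

-19 dB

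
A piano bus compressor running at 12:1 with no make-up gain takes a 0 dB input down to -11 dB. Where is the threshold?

-12 dB

Gain reduction = 0 − (-11) = 11 dB; output overshoot = GR / (R − 1) = 11 / 11 = 1 dB.
Threshold = output − output overshoot = -11 − 1 = -12 dB.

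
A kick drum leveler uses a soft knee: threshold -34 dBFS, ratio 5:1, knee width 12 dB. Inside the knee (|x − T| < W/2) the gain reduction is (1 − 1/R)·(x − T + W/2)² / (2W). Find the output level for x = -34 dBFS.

x − T + W/2 = -34 − (-34) + 6 = 6.
GR = (1 − 1/5) × 6² / 24 = 0.8 × 36 / 24 = 1.2 dB.
Output = -34 − 1.2 = -35.2 dBFS.

-35.2 dBFS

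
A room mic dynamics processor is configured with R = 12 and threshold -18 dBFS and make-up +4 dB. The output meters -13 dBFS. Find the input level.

-6 dBFS

Before make-up, the level was -13 − 4 = -17 dBFS.
The compressed level sits -17 − (-18) = 1 dB over threshold.
Before 12:1 compression the overshoot was 1 × 12 = 12 dB, so input = -18 + 12 = -6 dBFS.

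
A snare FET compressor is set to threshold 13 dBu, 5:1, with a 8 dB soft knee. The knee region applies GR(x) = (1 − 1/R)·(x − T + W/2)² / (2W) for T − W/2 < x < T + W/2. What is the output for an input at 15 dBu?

13.2 dBu

x − T + W/2 = 15 − 13 + 4 = 6.
GR = (1 − 1/5) × 6² / 16 = 0.8 × 36 / 16 = 1.8 dB.
Output = 15 − 1.8 = 13.2 dBu.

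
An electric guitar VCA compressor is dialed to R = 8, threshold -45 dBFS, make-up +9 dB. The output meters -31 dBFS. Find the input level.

Before make-up, the level was -31 − 9 = -40 dBFS.
Post-compression overshoot = -40 − (-45) = 5 dB.
Input overshoot = R × output overshoot = 40 dB → input = -45 + 40 = -5 dBFS.

-5 dBFS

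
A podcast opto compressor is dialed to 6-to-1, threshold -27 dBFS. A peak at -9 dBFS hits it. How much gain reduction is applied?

-9 dBFS exceeds the threshold by 18 dB.
After 6:1 compression the overshoot becomes 18/6 = 3 dB.
GR = overshoot in − overshoot out = 18 − 3 = 15 dB.

15 dB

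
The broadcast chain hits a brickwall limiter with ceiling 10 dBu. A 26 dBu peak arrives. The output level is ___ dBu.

10 dBu

The limiter clamps the peak to its 10 dBu ceiling.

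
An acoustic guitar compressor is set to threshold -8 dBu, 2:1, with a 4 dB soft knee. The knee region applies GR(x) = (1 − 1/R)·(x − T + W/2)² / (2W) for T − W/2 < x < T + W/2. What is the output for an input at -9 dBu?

-9.0625 dBu

x − T + W/2 = -9 − (-8) + 2 = 1.
GR = (1 − 1/2) × 1² / 8 = 0.5 × 1 / 8 = 0.0625 dB.
Output = -9 − 0.0625 = -9.0625 dBu.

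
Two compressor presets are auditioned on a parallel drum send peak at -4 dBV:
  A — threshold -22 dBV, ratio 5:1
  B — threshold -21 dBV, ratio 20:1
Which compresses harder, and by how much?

B, by 1.75 dB

A: overshoot 18 dB → output overshoot 3.6 dB → GR 14.4 dB.
B: overshoot 17 dB → output overshoot 0.85 dB → GR 16.15 dB.
B reduces 1.75 dB more.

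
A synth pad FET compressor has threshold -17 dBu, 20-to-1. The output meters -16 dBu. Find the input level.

The compressed level sits -16 − (-17) = 1 dB over threshold.
Before 20:1 compression the overshoot was 1 × 20 = 20 dB, so input = -17 + 20 = 3 dBu.

3 dBu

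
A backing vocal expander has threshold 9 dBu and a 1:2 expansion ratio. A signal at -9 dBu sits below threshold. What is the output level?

-27 dBu

The input is 18 dB below the 9 dBu threshold.
A 1:2 expander multiplies undershoot by 2: 18 × 2 = 36 dB below threshold.
Output = 9 − 36 = -27 dBu.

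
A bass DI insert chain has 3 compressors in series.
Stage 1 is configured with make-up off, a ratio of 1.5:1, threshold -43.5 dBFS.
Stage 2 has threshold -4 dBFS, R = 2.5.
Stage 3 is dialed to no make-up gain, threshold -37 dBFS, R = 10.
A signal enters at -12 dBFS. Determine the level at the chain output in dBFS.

-35.55 dBFS

Stage 1: overshoot 31.5 dB → 31.5/1.5 = 21 dB → -22.5 dBFS.
Stage 2: below threshold (-22.5 ≤ -4); passes unchanged; output -22.5 dBFS.
Stage 3: 14.5 dB above -37 dBFS, reduced 10:1 to 1.45 dB above → -35.55 dBFS.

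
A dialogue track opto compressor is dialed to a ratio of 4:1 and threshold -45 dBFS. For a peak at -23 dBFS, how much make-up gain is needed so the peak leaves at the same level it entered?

16.5 dB

The peak compresses to -45 + 22/4 = -39.5 dBFS.
To reach -23 dBFS requires -23 − (-39.5) = 16.5 dB of make-up.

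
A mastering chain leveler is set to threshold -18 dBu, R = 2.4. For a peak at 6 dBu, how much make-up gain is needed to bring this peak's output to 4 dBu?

12 dB

The peak compresses to -18 + 24/2.4 = -8 dBu.
To reach 4 dBu requires 4 − (-8) = 12 dB of make-up.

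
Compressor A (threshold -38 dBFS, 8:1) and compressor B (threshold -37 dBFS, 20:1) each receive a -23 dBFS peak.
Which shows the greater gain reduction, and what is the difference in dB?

B, by 0.175 dB

A: overshoot 15 dB → output overshoot 1.875 dB → GR 13.125 dB.
B: overshoot 14 dB → output overshoot 0.7 dB → GR 13.3 dB.
B applies 0.175 dB more gain reduction.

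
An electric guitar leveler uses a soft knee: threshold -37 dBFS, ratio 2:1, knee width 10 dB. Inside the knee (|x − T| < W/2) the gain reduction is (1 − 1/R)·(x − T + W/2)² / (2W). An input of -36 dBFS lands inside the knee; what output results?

x − T + W/2 = -36 − (-37) + 5 = 6.
GR = (1 − 1/2) × 6² / 20 = 0.5 × 36 / 20 = 0.9 dB.
Output = -36 − 0.9 = -36.9 dBFS.

-36.9 dBFS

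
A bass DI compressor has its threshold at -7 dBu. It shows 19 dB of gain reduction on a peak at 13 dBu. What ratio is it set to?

20:1

Input overshoot = 13 − (-7) = 20 dB.
Output overshoot = 20 − 19 = 1 dB.
Ratio = input overshoot / output overshoot = 20 / 1 = 20.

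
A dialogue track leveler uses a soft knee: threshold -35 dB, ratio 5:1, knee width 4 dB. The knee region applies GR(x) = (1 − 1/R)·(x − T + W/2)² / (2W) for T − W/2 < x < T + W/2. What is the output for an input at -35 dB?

-35.4 dB

x − T + W/2 = -35 − (-35) + 2 = 2.
GR = (1 − 1/5) × 2² / 8 = 0.8 × 4 / 8 = 0.4 dB.
Output = -35 − 0.4 = -35.4 dB.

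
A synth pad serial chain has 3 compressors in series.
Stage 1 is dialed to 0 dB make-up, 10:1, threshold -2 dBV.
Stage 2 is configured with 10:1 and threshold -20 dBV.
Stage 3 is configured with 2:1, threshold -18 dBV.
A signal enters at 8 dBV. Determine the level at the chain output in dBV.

Stage 1: overshoot 10 dB → 10/10 = 1 dB → -1 dBV.
Stage 2: overshoot 19 dB → 19/10 = 1.9 dB → -18.1 dBV.
Stage 3: -18.1 dBV ≤ -18 dBV, so stage 3 doesn't engage; output -18.1 dBV.

-18.1 dBV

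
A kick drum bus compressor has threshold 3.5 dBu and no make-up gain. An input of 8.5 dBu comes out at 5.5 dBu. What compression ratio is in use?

Input overshoot = 8.5 − 3.5 = 5 dB; output overshoot = 5.5 − 3.5 = 2 dB.
Ratio = 5 / 2 = 2.5.

2.5:1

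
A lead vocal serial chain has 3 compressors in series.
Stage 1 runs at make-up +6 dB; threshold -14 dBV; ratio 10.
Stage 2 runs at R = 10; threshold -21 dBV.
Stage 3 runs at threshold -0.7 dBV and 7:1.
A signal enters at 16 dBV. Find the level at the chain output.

-19.4 dBV

Stage 1: 30 dB above -14 dBV, reduced 10:1 to 3 dB above → -11 dBV; +6 dB make-up → -5 dBV.
Stage 2: overshoot 16 dB → 16/10 = 1.6 dB → -19.4 dBV.
Stage 3: below threshold (-19.4 ≤ -0.7); passes unchanged; output -19.4 dBV.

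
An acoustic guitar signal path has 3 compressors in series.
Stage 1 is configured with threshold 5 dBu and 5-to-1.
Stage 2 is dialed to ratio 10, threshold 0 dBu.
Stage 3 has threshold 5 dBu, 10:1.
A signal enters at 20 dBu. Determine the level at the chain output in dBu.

Stage 1: overshoot 15 dB → 15/5 = 3 dB → 8 dBu.
Stage 2: 8 dB above 0 dBu, reduced 10:1 to 0.8 dB above → 0.8 dBu.
Stage 3: below threshold (0.8 ≤ 5); passes unchanged; output 0.8 dBu.

0.8 dBu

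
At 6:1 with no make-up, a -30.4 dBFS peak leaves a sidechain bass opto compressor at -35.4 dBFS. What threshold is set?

Input is 6 dB above T (since output overshoot × R = input overshoot: (-35.4 − T)·6 = -30.4 − T gives T = -36.4 dBFS).
Check: -36.4 + (-30.4 − (-36.4))/6 = -36.4 + 1 = -35.4 dBFS. ✓

-36.4 dBFS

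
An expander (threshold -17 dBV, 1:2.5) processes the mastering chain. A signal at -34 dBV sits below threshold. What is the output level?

Undershoot = (-17) − (-34) = 17 dB.
At 1:2.5, that expands to 42.5 dB under threshold.
Output = -17 − 42.5 = -59.5 dBV.

-59.5 dBV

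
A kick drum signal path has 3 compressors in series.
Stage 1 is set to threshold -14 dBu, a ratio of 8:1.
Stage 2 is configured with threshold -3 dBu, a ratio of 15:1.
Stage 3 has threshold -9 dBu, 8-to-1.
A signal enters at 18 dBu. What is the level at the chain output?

-10 dBu

Stage 1: overshoot 32 dB → 32/8 = 4 dB → -10 dBu.
Stage 2: -10 dBu is at or below the -3 dBu threshold — no compression; output -10 dBu.
Stage 3: -10 dBu is at or below the -9 dBu threshold — no compression; output -10 dBu.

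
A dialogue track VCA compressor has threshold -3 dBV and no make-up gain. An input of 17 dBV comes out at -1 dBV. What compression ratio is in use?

10:1

Input overshoot = 17 − (-3) = 20 dB; output overshoot = -1 − (-3) = 2 dB.
Ratio = 20 / 2 = 10.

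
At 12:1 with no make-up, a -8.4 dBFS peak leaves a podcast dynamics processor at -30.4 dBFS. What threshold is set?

Input is 24 dB above T (since output overshoot × R = input overshoot: (-30.4 − T)·12 = -8.4 − T gives T = -32.4 dBFS).
Check: -32.4 + (-8.4 − (-32.4))/12 = -32.4 + 2 = -30.4 dBFS. ✓

-32.4 dBFS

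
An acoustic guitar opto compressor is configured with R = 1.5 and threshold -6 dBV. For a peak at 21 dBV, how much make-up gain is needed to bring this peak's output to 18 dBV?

6 dB

Overshoot 27 dB → 27/1.5 = 18 dB after compression, so the compressed level is -6 + 18 = 12 dBV.
Make-up = target − compressed = 18 − 12 = 6 dB.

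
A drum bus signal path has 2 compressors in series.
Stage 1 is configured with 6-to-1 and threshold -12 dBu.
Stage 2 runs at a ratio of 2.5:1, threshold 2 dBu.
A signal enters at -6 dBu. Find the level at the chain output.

Stage 1: 6 dB above -12 dBu, reduced 6:1 to 1 dB above → -11 dBu.
Stage 2: -11 dBu ≤ 2 dBu, so stage 2 doesn't engage; output -11 dBu.

-11 dBu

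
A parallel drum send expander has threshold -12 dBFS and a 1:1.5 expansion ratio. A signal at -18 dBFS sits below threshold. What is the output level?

Below threshold, a 1:1.5 expander applies gain = (1.5−1)×(T − x) of attenuation.
(1.5−1) × 6 = 3 dB, so output = -18 − 3 = -21 dBFS.

-21 dBFS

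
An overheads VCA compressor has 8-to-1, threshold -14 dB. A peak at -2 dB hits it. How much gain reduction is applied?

10.5 dB

The signal is 12 dB above threshold.
At 8:1, output sits 12/8 = 1.5 dB above threshold.
Gain reduction = 12 − 1.5 = 10.5 dB.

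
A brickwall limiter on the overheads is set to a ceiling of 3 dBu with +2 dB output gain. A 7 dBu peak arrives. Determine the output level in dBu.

The limiter clamps the peak to its 3 dBu ceiling.
Output gain then adds 2 dB: 3 + 2 = 5 dBu.

5 dBu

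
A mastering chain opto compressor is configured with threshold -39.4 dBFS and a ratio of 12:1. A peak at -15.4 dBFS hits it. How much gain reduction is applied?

22 dB

Overshoot = -15.4 − (-39.4) = 24 dB.
After 12:1 compression the overshoot becomes 24/12 = 2 dB.
So the signal is attenuated by 24 − 2 = 22 dB.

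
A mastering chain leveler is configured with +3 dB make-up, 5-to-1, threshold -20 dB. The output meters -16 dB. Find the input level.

Before make-up, the level was -16 − 3 = -19 dB.
The compressed level sits -19 − (-20) = 1 dB over threshold.
Before 5:1 compression the overshoot was 1 × 5 = 5 dB, so input = -20 + 5 = -15 dB.

-15 dB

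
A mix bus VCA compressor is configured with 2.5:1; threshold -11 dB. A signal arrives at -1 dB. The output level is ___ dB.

-7 dB

Overshoot: -1 − (-11) = 10 dB.
2.5:1 compression reduces that to 10/2.5 = 4 dB over.
That puts the output at -7 dB.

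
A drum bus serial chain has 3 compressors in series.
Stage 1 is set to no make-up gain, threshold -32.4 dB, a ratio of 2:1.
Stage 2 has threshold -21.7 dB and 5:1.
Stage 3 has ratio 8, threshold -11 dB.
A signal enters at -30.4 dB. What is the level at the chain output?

Stage 1: 2 dB above -32.4 dB, reduced 2:1 to 1 dB above → -31.4 dB.
Stage 2: below threshold (-31.4 ≤ -21.7); passes unchanged; output -31.4 dB.
Stage 3: below threshold (-31.4 ≤ -11); passes unchanged; output -31.4 dB.

-31.4 dB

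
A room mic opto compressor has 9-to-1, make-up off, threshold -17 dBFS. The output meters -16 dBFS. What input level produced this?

The compressed level sits -16 − (-17) = 1 dB over threshold.
Undo the ratio: input overshoot = 1 × 9 = 9 dB, giving input = -8 dBFS.

-8 dBFS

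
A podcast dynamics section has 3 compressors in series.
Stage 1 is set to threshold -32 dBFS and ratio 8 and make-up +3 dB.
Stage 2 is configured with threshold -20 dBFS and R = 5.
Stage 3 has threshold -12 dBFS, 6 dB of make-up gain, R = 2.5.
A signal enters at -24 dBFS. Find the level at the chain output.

Stage 1: -24 dBFS is 8 dB over -32 dBFS; at 8:1 that becomes 1 dB over, giving -31 dBFS; +3 dB make-up → -28 dBFS.
Stage 2: below threshold (-28 ≤ -20); passes unchanged; output -28 dBFS.
Stage 3: -28 dBFS ≤ -12 dBFS, so stage 3 doesn't engage; make-up brings it to -22 dBFS.

-22 dBFS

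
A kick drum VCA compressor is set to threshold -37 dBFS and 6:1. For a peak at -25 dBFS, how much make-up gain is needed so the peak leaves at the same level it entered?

10 dB

Overshoot 12 dB → 12/6 = 2 dB after compression, so the compressed level is -37 + 2 = -35 dBFS.
Make-up = target − compressed = -25 − (-35) = 10 dB.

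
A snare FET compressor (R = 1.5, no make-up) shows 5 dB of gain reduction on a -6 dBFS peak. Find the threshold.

-21 dBFS

Let T be the threshold. Output overshoot = (input overshoot)/R, so -11 − T = (-6 − T)/1.5.
1.5·(-11 − T) = -6 − T → 0.5·T = -16.5 − (-6) = -10.5.
T = -10.5/0.5 = -21 dBFS.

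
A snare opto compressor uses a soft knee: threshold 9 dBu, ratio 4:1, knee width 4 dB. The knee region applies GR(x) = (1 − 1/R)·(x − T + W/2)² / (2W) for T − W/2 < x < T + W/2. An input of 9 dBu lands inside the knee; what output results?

8.625 dBu

x − T + W/2 = 9 − 9 + 2 = 2.
GR = (1 − 1/4) × 2² / 8 = 0.75 × 4 / 8 = 0.375 dB.
Output = 9 − 0.375 = 8.625 dBu.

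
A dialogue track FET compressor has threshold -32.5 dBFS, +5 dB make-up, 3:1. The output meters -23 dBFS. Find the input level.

-19 dBFS

Before make-up, the level was -23 − 5 = -28 dBFS.
The compressed level sits -28 − (-32.5) = 4.5 dB over threshold.
Before 3:1 compression the overshoot was 4.5 × 3 = 13.5 dB, so input = -32.5 + 13.5 = -19 dBFS.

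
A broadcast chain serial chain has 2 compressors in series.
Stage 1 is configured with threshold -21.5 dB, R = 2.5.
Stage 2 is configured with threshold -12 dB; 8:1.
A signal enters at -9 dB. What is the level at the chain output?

-16.5 dB

Stage 1: -9 dB is 12.5 dB over -21.5 dB; at 2.5:1 that becomes 5 dB over, giving -16.5 dB.
Stage 2: below threshold (-16.5 ≤ -12); passes unchanged; output -16.5 dB.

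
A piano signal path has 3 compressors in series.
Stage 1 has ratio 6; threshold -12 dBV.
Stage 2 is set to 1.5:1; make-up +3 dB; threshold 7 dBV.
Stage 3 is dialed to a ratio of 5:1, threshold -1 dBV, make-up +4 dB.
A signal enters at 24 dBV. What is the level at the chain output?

Stage 1: overshoot 36 dB → 36/6 = 6 dB → -6 dBV.
Stage 2: -6 dBV is at or below the 7 dBV threshold — no compression; make-up brings it to -3 dBV.
Stage 3: -3 dBV ≤ -1 dBV, so stage 3 doesn't engage; make-up brings it to 1 dBV.

1 dBV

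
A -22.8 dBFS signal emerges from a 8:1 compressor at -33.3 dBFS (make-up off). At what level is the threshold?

-34.8 dBFS

Input is 12 dB above T (since output overshoot × R = input overshoot: (-33.3 − T)·8 = -22.8 − T gives T = -34.8 dBFS).
Check: -34.8 + (-22.8 − (-34.8))/8 = -34.8 + 1.5 = -33.3 dBFS. ✓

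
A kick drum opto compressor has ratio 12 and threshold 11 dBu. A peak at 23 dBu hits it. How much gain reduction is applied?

11 dB

23 dBu exceeds the threshold by 12 dB.
At 12:1, output sits 12/12 = 1 dB above threshold.
GR = overshoot in − overshoot out = 12 − 1 = 11 dB.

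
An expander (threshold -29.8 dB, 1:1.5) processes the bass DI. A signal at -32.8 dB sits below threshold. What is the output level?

-34.3 dB

The input is 3 dB below the -29.8 dB threshold.
A 1:1.5 expander multiplies undershoot by 1.5: 3 × 1.5 = 4.5 dB below threshold.
Output = -29.8 − 4.5 = -34.3 dB.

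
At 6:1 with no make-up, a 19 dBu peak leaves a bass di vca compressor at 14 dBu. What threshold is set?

13 dBu

Gain reduction = 19 − 14 = 5 dB; output overshoot = GR / (R − 1) = 5 / 5 = 1 dB.
Threshold = output − output overshoot = 14 − 1 = 13 dBu.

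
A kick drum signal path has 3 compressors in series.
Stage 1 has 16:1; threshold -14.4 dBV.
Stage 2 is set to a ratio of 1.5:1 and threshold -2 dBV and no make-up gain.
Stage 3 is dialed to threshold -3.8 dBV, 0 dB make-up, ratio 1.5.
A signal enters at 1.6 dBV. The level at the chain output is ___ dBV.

-13.4 dBV

Stage 1: 1.6 dBV is 16 dB over -14.4 dBV; at 16:1 that becomes 1 dB over, giving -13.4 dBV.
Stage 2: -13.4 dBV ≤ -2 dBV, so stage 2 doesn't engage; output -13.4 dBV.
Stage 3: -13.4 dBV ≤ -3.8 dBV, so stage 3 doesn't engage; output -13.4 dBV.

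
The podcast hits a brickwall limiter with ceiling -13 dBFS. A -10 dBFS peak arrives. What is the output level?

-13 dBFS

The limiter clamps the peak to its -13 dBFS ceiling.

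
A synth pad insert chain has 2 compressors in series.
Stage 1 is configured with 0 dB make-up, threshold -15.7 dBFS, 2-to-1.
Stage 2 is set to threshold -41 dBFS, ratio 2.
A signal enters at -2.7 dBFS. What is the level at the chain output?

-25.1 dBFS

Stage 1: 13 dB above -15.7 dBFS, reduced 2:1 to 6.5 dB above → -9.2 dBFS.
Stage 2: -9.2 dBFS is 31.8 dB over -41 dBFS; at 2:1 that becomes 15.9 dB over, giving -25.1 dBFS.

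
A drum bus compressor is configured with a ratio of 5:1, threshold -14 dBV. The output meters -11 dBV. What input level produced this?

Post-compression overshoot = -11 − (-14) = 3 dB.
Before 5:1 compression the overshoot was 3 × 5 = 15 dB, so input = -14 + 15 = 1 dBV.

1 dBV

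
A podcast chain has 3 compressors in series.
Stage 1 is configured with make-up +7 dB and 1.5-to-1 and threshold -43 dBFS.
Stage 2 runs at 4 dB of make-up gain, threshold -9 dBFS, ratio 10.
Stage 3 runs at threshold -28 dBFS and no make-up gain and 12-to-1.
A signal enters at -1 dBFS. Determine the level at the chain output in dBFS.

Stage 1: overshoot 42 dB → 42/1.5 = 28 dB → -15 dBFS; +7 dB make-up → -8 dBFS.
Stage 2: -8 dBFS is 1 dB over -9 dBFS; at 10:1 that becomes 0.1 dB over, giving -8.9 dBFS; +4 dB make-up → -4.9 dBFS.
Stage 3: -4.9 dBFS is 23.1 dB over -28 dBFS; at 12:1 that becomes 1.925 dB over, giving -26.075 dBFS.

-26.075 dBFS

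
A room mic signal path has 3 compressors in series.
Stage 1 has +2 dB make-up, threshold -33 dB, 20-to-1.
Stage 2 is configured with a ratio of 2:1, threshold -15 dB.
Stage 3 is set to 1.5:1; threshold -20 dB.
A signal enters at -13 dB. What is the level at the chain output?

Stage 1: -13 dB is 20 dB over -33 dB; at 20:1 that becomes 1 dB over, giving -32 dB; +2 dB make-up → -30 dB.
Stage 2: -30 dB ≤ -15 dB, so stage 2 doesn't engage; output -30 dB.
Stage 3: below threshold (-30 ≤ -20); passes unchanged; output -30 dB.

-30 dB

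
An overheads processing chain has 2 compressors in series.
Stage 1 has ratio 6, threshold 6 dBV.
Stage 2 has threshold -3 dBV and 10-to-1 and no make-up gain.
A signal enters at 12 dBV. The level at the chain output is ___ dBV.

-2 dBV

Stage 1: 6 dB above 6 dBV, reduced 6:1 to 1 dB above → 7 dBV.
Stage 2: overshoot 10 dB → 10/10 = 1 dB → -2 dBV.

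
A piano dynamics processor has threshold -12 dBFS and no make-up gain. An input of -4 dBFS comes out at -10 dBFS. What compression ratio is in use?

4:1

Input overshoot = -4 − (-12) = 8 dB; output overshoot = -10 − (-12) = 2 dB.
Ratio = 8 / 2 = 4.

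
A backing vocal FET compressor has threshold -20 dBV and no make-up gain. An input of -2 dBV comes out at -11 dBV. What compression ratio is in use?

Input overshoot = -2 − (-20) = 18 dB; output overshoot = -11 − (-20) = 9 dB.
Ratio = 18 / 9 = 2.

2:1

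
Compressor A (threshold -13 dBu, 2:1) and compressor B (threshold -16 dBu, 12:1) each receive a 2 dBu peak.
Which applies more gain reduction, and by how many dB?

A: GR = 15 − 15/2 = 7.5 dB.
B: GR = 18 − 18/12 = 16.5 dB.
B applies 9 dB more gain reduction.

B, by 9 dB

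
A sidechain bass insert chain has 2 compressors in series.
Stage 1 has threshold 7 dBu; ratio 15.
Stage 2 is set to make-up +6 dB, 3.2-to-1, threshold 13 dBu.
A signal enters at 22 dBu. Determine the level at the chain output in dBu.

14 dBu

Stage 1: 15 dB above 7 dBu, reduced 15:1 to 1 dB above → 8 dBu.
Stage 2: 8 dBu is at or below the 13 dBu threshold — no compression; make-up brings it to 14 dBu.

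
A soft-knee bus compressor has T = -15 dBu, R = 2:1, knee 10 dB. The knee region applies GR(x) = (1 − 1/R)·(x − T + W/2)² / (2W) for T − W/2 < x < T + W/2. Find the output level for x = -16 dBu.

x − T + W/2 = -16 − (-15) + 5 = 4.
GR = (1 − 1/2) × 4² / 20 = 0.5 × 16 / 20 = 0.4 dB.
Output = -16 − 0.4 = -16.4 dBu.

-16.4 dBu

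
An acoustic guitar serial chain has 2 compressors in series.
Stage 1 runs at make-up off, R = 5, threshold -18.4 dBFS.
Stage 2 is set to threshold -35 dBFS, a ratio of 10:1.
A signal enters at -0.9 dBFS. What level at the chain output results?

Stage 1: -0.9 dBFS is 17.5 dB over -18.4 dBFS; at 5:1 that becomes 3.5 dB over, giving -14.9 dBFS.
Stage 2: -14.9 dBFS is 20.1 dB over -35 dBFS; at 10:1 that becomes 2.01 dB over, giving -32.99 dBFS.

-32.99 dBFS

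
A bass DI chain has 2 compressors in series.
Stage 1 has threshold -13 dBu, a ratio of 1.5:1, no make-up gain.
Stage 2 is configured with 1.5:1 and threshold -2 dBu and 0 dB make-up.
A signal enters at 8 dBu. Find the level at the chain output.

Stage 1: 21 dB above -13 dBu, reduced 1.5:1 to 14 dB above → 1 dBu.
Stage 2: 1 dBu is 3 dB over -2 dBu; at 1.5:1 that becomes 2 dB over, giving 0 dBu.

0 dBu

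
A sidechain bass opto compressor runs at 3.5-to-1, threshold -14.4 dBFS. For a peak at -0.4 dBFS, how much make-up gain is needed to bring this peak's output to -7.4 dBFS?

The peak compresses to -14.4 + 14/3.5 = -10.4 dBFS.
To reach -7.4 dBFS requires -7.4 − (-10.4) = 3 dB of make-up.

3 dB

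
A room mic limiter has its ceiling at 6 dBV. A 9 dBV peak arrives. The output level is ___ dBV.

6 dBV

The limiter clamps the peak to its 6 dBV ceiling.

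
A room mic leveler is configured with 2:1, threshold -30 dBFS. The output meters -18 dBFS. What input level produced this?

-6 dBFS

The compressed level sits -18 − (-30) = 12 dB over threshold.
Before 2:1 compression the overshoot was 12 × 2 = 24 dB, so input = -30 + 24 = -6 dBFS.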